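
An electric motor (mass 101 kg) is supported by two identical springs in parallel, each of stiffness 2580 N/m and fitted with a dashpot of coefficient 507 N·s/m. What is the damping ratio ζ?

Parallel springs add: k_eq = 2 × 2580 = 5160 N/m.
ω_n = √(k_eq/m) = √(5160/101) = 7.148 rad/s.
Critical damping c_c = 2√(k_eq·m) = 2√(5160 × 101) = 1444 N·s/m, so ζ = c/c_c = 507/1444 = 0.3511.

0.351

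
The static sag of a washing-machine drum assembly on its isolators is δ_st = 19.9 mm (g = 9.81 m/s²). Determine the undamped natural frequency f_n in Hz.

ω_n = √(g/δ_st) = √(9.81/0.0199) = √493.0 = 22.20 rad/s.
f_n = ω_n/(2π) = 22.20/6.283 = 3.534 Hz.

3.53 Hz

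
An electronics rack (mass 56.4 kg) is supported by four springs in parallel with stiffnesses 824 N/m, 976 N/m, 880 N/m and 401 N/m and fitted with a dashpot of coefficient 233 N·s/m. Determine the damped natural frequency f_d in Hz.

1.13 Hz

Parallel springs add: k_eq = 824 + 976 + 880 + 401 = 3081 N/m.
ω_n = √(k_eq/m) = √(3081/56.4) = 7.391 rad/s.
Critical damping c_c = 2√(k_eq·m) = 2√(3081 × 56.4) = 833.7 N·s/m, so ζ = c/c_c = 233/833.7 = 0.2795.
ω_d = ω_n√(1 − ζ²) = 7.391 × √(1 − 0.0781) = 7.097 rad/s.
f_d = ω_d/(2π) = 1.129 Hz.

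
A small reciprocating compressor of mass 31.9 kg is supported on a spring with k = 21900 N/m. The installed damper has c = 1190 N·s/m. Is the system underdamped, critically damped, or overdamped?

underdamped

c_c = 2√(k·m) = 1672 N·s/m; ζ = c/c_c = 1190/1672 = 0.712.
Since ζ < 1 the system is underdamped.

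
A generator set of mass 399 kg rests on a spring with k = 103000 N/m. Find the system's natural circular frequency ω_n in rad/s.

16.1 rad/s

ω_n = √(k/m) = √(103000/399) = √258.1 = 16.07 rad/s.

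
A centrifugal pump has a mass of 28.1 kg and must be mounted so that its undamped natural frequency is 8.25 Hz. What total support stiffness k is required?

75500 N/m

ω_n = 2πf_n = 2π × 8.25 = 51.84 rad/s.
k = m·ω_n² = 28.1 × 51.84² = 28.1 × 2687 = 75500 N/m.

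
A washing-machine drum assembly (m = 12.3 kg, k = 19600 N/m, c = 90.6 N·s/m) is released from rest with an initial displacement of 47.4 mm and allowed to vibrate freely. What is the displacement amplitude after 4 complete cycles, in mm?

4.62 mm

ζ = c/(2√(km)) = 90.6/(2√(19600 × 12.3)) = 90.6/982.0 = 0.09226.
Logarithmic decrement δ = 2πζ/√(1 − ζ²) = 2π × 0.09226/√(1 − 0.00851) = 0.5822.
After n cycles, x_n/x₀ = e^(−nδ), so x_4 = 47.4 × e^(−4 × 0.5822) = 47.4 × 0.09742 = 4.618 mm.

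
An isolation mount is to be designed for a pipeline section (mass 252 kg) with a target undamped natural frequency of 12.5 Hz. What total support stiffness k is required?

1550000 N/m

ω_n = 2πf_n = 2π × 12.5 = 78.54 rad/s.
k = m·ω_n² = 252 × 78.54² = 252 × 6169 = 1554000 N/m.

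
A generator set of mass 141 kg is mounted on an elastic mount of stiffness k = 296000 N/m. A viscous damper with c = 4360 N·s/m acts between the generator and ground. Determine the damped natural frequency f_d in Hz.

6.86 Hz

ω_n = √(k/m) = √(296000/141) = 45.82 rad/s.
Critical damping c_c = 2√(k·m) = 2√(296000 × 141) = 12920 N·s/m, so ζ = c/c_c = 4360/12920 = 0.3374.
ω_d = ω_n√(1 − ζ²) = 45.82 × √(1 − 0.114) = 43.13 rad/s.
f_d = ω_d/(2π) = 6.864 Hz.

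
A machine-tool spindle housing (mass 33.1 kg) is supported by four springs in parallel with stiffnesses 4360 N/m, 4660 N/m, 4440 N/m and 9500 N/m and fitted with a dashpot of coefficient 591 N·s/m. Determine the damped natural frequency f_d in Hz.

Parallel springs add: k_eq = 4360 + 4660 + 4440 + 9500 = 22960 N/m.
ω_n = √(k_eq/m) = √(22960/33.1) = 26.34 rad/s.
Critical damping c_c = 2√(k_eq·m) = 2√(22960 × 33.1) = 1744 N·s/m, so ζ = c/c_c = 591/1744 = 0.3390.
ω_d = ω_n√(1 − ζ²) = 26.34 × √(1 − 0.115) = 24.78 rad/s.
f_d = ω_d/(2π) = 3.944 Hz.

3.94 Hz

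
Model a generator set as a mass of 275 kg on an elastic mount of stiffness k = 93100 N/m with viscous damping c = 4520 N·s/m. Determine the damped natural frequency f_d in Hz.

ω_n = √(k/m) = √(93100/275) = 18.40 rad/s.
Critical damping c_c = 2√(k·m) = 2√(93100 × 275) = 10120 N·s/m, so ζ = c/c_c = 4520/10120 = 0.4466.
ω_d = ω_n√(1 − ζ²) = 18.40 × √(1 − 0.199) = 16.46 rad/s.
f_d = ω_d/(2π) = 2.620 Hz.

2.62 Hz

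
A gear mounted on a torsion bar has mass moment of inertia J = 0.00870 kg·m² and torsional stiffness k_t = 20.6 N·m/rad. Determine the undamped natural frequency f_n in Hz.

7.74 Hz

ω_n = √(k_t/J) = √(20.6/0.00870) = √2368 = 48.66 rad/s.
f_n = ω_n/(2π) = 48.66/6.283 = 7.745 Hz.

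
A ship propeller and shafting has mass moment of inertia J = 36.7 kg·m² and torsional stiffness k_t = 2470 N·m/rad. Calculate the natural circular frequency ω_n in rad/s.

ω_n = √(k_t/J) = √(2470/36.7) = √67.30 = 8.204 rad/s.

8.20 rad/s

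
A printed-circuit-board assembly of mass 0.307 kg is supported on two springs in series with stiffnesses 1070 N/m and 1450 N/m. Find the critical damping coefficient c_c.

Series springs: 1/k_eq = 1/1070 + 1/1450 = 0.001624, so k_eq = 615.7 N/m.
c_c = 2√(k_eq·m) = 2√(615.7 × 0.307) = 2 × 13.75 = 27.50 N·s/m.

27.5 N·s/m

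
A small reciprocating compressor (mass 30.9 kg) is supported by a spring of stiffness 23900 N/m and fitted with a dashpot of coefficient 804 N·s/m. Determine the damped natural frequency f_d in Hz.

3.91 Hz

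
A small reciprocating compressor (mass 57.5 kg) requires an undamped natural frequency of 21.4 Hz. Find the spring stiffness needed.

1040000 N/m

ω_n = 2πf_n = 2π × 21.4 = 134.5 rad/s.
k = m·ω_n² = 57.5 × 134.5² = 57.5 × 18080 = 1040000 N/m.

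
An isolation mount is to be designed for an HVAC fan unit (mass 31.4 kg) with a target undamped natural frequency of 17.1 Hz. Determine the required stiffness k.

362000 N/m

ω_n = 2πf_n = 2π × 17.1 = 107.4 rad/s.
k = m·ω_n² = 31.4 × 107.4² = 31.4 × 11540 = 362500 N/m.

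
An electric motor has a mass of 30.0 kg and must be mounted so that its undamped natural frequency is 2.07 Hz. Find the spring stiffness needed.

ω_n = 2πf_n = 2π × 2.07 = 13.01 rad/s.
k = m·ω_n² = 30.0 × 13.01² = 30.0 × 169.2 = 5075 N/m.

5070 N/m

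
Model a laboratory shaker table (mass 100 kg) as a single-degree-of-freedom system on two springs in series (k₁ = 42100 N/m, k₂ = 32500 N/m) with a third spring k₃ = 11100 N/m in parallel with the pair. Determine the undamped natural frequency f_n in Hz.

Series pair: k_s = k₁k₂/(k₁+k₂) = (42100)(32500)/(42100 + 32500) = 18340 N/m. In parallel with k₃: k_eq = 18340 + 11100 = 29440 N/m.
ω_n = √(k_eq/m) = √(29440/100) = √294.4 = 17.16 rad/s.
f_n = ω_n/(2π) = 17.16/6.283 = 2.731 Hz.

2.73 Hz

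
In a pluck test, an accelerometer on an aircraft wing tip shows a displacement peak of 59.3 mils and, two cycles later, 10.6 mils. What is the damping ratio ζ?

0.136

Logarithmic decrement δ = (1/n)·ln(x₀/x_n) = (1/2)·ln(59.3/10.6) = (1/2)·ln(5.594) = 0.8609.
ζ = δ/√(4π² + δ²) = 0.8609/√(39.48 + 0.741) = 0.8609/6.342 = 0.1357.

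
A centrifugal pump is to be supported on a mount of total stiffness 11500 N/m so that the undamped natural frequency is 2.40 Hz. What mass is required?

ω_n = 2πf_n = 2π × 2.40 = 15.08 rad/s.
m = k/ω_n² = 11500/15.08² = 11500/227.4 = 50.57 kg.

50.6 kg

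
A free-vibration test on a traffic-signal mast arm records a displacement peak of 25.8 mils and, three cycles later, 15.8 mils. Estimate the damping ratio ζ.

0.0260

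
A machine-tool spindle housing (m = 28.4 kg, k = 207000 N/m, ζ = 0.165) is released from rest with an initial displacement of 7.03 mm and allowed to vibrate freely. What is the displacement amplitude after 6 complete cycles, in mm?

0.0128 mm

Logarithmic decrement δ = 2πζ/√(1 − ζ²) = 2π × 0.1650/√(1 − 0.0272) = 1.051.
After n cycles, x_n/x₀ = e^(−nδ), so x_6 = 7.03 × e^(−6 × 1.051) = 7.03 × 0.001824 = 0.01282 mm.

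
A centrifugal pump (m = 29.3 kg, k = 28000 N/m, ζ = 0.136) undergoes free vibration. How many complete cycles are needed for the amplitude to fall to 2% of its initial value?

Logarithmic decrement δ = 2πζ/√(1 − ζ²) = 2π × 0.1360/√(1 − 0.0185) = 0.8625.
x_n/x₀ = e^(−nδ) ≤ 0.02; take ln: n ≥ ln(1/0.02)/δ = 3.912/0.8625 = 4.536.
So 5 complete cycles are required.

5 cycles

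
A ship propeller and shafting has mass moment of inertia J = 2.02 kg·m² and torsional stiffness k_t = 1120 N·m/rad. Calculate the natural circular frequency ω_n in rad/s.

ω_n = √(k_t/J) = √(1120/2.02) = √554.5 = 23.55 rad/s.

23.5 rad/s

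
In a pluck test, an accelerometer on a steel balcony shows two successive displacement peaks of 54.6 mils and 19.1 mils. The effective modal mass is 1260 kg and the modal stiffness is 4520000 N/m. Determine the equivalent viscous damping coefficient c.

Logarithmic decrement δ = (1/n)·ln(x₀/x_n) = (1/1)·ln(54.6/19.1) = (1/1)·ln(2.859) = 1.050.
ζ = δ/√(4π² + δ²) = 1.050/√(39.48 + 1.10) = 1.050/6.370 = 0.1649.
c = ζ · 2√(km) = 0.1649 × 2√(4520000 × 1260) = 0.1649 × 150900 = 24890 N·s/m.

24900 N·s/m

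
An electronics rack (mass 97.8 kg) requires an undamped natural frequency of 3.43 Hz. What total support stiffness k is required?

45400 N/m

ω_n = 2πf_n = 2π × 3.43 = 21.55 rad/s.
k = m·ω_n² = 97.8 × 21.55² = 97.8 × 464.5 = 45420 N/m.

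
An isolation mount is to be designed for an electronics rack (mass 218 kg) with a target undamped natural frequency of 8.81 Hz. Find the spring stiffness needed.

ω_n = 2πf_n = 2π × 8.81 = 55.35 rad/s.
k = m·ω_n² = 218 × 55.35² = 218 × 3064 = 668000 N/m.

668000 N/m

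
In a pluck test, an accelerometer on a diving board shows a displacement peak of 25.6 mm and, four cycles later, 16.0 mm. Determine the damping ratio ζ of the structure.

0.0187

Logarithmic decrement δ = (1/n)·ln(x₀/x_n) = (1/4)·ln(25.6/16.0) = (1/4)·ln(1.600) = 0.1175.
ζ = δ/√(4π² + δ²) = 0.1175/√(39.48 + 0.0138) = 0.1175/6.284 = 0.01870.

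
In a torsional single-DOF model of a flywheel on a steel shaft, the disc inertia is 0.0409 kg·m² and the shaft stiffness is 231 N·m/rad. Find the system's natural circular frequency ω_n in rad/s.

75.2 rad/s

ω_n = √(k_t/J) = √(231/0.0409) = √5648 = 75.15 rad/s.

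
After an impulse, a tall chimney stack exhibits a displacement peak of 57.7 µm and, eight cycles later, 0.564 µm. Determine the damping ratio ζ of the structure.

Logarithmic decrement δ = (1/n)·ln(x₀/x_n) = (1/8)·ln(57.7/0.564) = (1/8)·ln(102.3) = 0.5785.
ζ = δ/√(4π² + δ²) = 0.5785/√(39.48 + 0.335) = 0.5785/6.310 = 0.09168.

0.0917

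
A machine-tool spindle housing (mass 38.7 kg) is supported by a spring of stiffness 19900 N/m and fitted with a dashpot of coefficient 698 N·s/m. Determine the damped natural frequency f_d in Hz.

3.31 Hz

ω_n = √(k/m) = √(19900/38.7) = 22.68 rad/s.
Critical damping c_c = 2√(k·m) = 2√(19900 × 38.7) = 1755 N·s/m, so ζ = c/c_c = 698/1755 = 0.3977.
ω_d = ω_n√(1 − ζ²) = 22.68 × √(1 − 0.158) = 20.81 rad/s.
f_d = ω_d/(2π) = 3.311 Hz.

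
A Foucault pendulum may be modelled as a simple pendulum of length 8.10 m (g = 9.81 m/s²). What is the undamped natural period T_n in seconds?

5.71 s

For a simple pendulum ω_n = √(g/L) = √(9.81/8.10) = √1.211 = 1.101 rad/s.
T_n = 2π/ω_n = 6.283/1.101 = 5.709 s.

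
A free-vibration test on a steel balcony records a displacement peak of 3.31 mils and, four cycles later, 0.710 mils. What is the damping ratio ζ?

Logarithmic decrement δ = (1/n)·ln(x₀/x_n) = (1/4)·ln(3.31/0.710) = (1/4)·ln(4.662) = 0.3849.
ζ = δ/√(4π² + δ²) = 0.3849/√(39.48 + 0.148) = 0.3849/6.295 = 0.06114.

0.0611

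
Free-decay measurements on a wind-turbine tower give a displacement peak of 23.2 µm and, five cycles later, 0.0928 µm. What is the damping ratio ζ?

Logarithmic decrement δ = (1/n)·ln(x₀/x_n) = (1/5)·ln(23.2/0.0928) = (1/5)·ln(250.0) = 1.104.
ζ = δ/√(4π² + δ²) = 1.104/√(39.48 + 1.22) = 1.104/6.379 = 0.1731.

0.173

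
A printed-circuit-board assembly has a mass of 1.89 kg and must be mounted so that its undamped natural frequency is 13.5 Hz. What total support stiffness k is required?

13600 N/m

ω_n = 2πf_n = 2π × 13.5 = 84.82 rad/s.
k = m·ω_n² = 1.89 × 84.82² = 1.89 × 7195 = 13600 N/m.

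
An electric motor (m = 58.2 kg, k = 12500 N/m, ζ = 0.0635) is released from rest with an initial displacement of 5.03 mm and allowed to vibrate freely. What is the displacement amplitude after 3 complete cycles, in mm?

Logarithmic decrement δ = 2πζ/√(1 − ζ²) = 2π × 0.06350/√(1 − 0.00403) = 0.3998.
After n cycles, x_n/x₀ = e^(−nδ), so x_3 = 5.03 × e^(−3 × 0.3998) = 5.03 × 0.3014 = 1.516 mm.

1.52 mm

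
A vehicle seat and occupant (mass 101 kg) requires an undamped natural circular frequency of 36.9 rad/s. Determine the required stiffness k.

138000 N/m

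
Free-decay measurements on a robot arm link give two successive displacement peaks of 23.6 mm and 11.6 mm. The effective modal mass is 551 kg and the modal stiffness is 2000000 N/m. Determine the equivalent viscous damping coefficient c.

7460 N·s/m

Logarithmic decrement δ = (1/n)·ln(x₀/x_n) = (1/1)·ln(23.6/11.6) = (1/1)·ln(2.034) = 0.7102.
ζ = δ/√(4π² + δ²) = 0.7102/√(39.48 + 0.504) = 0.7102/6.323 = 0.1123.
c = ζ · 2√(km) = 0.1123 × 2√(2000000 × 551) = 0.1123 × 66390 = 7457 N·s/m.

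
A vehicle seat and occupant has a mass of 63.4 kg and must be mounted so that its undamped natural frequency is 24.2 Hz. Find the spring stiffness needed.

ω_n = 2πf_n = 2π × 24.2 = 152.1 rad/s.
k = m·ω_n² = 63.4 × 152.1² = 63.4 × 23120 = 1466000 N/m.

1470000 N/m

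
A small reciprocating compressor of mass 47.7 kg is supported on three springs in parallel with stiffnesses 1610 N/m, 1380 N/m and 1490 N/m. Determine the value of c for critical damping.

Parallel springs add: k_eq = 1610 + 1380 + 1490 = 4480 N/m.
c_c = 2√(k_eq·m) = 2√(4480 × 47.7) = 2 × 462.3 = 924.5 N·s/m.

925 N·s/m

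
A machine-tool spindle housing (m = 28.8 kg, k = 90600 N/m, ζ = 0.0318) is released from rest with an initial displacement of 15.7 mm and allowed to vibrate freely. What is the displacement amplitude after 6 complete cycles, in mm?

4.73 mm

Logarithmic decrement δ = 2πζ/√(1 − ζ²) = 2π × 0.03180/√(1 − 0.00101) = 0.1999.
After n cycles, x_n/x₀ = e^(−nδ), so x_6 = 15.7 × e^(−6 × 0.1999) = 15.7 × 0.3014 = 4.731 mm.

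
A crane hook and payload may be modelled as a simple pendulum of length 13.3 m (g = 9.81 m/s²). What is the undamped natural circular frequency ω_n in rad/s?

For a simple pendulum ω_n = √(g/L) = √(9.81/13.3) = √0.7376 = 0.8588 rad/s.

0.859 rad/s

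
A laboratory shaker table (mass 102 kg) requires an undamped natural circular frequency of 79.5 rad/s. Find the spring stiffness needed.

645000 N/m

k = m·ω_n² = 102 × 79.50² = 102 × 6320 = 644700 N/m.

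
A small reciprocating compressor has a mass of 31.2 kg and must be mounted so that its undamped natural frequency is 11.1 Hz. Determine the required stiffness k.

152000 N/m

ω_n = 2πf_n = 2π × 11.1 = 69.74 rad/s.
k = m·ω_n² = 31.2 × 69.74² = 31.2 × 4864 = 151800 N/m.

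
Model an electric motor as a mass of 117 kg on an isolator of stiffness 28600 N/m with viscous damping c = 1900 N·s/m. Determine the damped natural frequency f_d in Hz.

ω_n = √(k/m) = √(28600/117) = 15.63 rad/s.
Critical damping c_c = 2√(k·m) = 2√(28600 × 117) = 3659 N·s/m, so ζ = c/c_c = 1900/3659 = 0.5193.
ω_d = ω_n√(1 − ζ²) = 15.63 × √(1 − 0.270) = 13.36 rad/s.
f_d = ω_d/(2π) = 2.126 Hz.

2.13 Hz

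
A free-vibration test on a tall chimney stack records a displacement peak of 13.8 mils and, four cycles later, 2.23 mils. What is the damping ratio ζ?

Logarithmic decrement δ = (1/n)·ln(x₀/x_n) = (1/4)·ln(13.8/2.23) = (1/4)·ln(6.188) = 0.4557.
ζ = δ/√(4π² + δ²) = 0.4557/√(39.48 + 0.208) = 0.4557/6.300 = 0.07233.

0.0723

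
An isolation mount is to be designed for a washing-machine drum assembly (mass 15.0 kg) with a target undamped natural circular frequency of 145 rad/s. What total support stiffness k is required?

k = m·ω_n² = 15.0 × 145.0² = 15.0 × 21020 = 315400 N/m.

315000 N/m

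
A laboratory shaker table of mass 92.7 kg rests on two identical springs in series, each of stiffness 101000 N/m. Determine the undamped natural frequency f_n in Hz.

3.71 Hz

Series springs: 1/k_eq = 2/101000, so k_eq = 101000/2 = 50500 N/m.
ω_n = √(k_eq/m) = √(50500/92.7) = √544.8 = 23.34 rad/s.
f_n = ω_n/(2π) = 23.34/6.283 = 3.715 Hz.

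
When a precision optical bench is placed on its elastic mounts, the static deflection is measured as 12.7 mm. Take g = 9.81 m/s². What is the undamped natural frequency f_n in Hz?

ω_n = √(g/δ_st) = √(9.81/0.0127) = √772.4 = 27.79 rad/s.
f_n = ω_n/(2π) = 27.79/6.283 = 4.423 Hz.

4.42 Hz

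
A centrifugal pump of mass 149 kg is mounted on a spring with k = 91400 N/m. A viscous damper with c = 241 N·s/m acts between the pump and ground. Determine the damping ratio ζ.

ω_n = √(k/m) = √(91400/149) = 24.77 rad/s.
Critical damping c_c = 2√(k·m) = 2√(91400 × 149) = 7381 N·s/m, so ζ = c/c_c = 241/7381 = 0.03265.

0.0327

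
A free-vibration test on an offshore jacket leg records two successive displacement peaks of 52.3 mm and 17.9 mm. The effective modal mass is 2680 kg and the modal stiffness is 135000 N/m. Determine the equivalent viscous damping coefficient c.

6400 N·s/m

Logarithmic decrement δ = (1/n)·ln(x₀/x_n) = (1/1)·ln(52.3/17.9) = (1/1)·ln(2.922) = 1.072.
ζ = δ/√(4π² + δ²) = 1.072/√(39.48 + 1.15) = 1.072/6.374 = 0.1682.
c = ζ · 2√(km) = 0.1682 × 2√(135000 × 2680) = 0.1682 × 38040 = 6399 N·s/m.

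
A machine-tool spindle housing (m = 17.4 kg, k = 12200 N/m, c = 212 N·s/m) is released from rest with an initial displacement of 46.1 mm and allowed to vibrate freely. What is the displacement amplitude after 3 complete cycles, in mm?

ζ = c/(2√(km)) = 212/(2√(12200 × 17.4)) = 212/921.5 = 0.2301.
Logarithmic decrement δ = 2πζ/√(1 − ζ²) = 2π × 0.2301/√(1 − 0.0529) = 1.485.
After n cycles, x_n/x₀ = e^(−nδ), so x_3 = 46.1 × e^(−3 × 1.485) = 46.1 × 0.01161 = 0.5351 mm.

0.535 mm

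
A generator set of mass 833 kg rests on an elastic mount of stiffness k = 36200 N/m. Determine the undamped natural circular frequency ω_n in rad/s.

ω_n = √(k/m) = √(36200/833) = √43.46 = 6.592 rad/s.

6.59 rad/s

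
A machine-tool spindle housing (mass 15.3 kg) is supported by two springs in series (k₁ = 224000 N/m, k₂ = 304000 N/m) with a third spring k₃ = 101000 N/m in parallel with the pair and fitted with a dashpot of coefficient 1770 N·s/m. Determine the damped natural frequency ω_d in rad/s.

Series pair: k_s = k₁k₂/(k₁+k₂) = (224000)(304000)/(224000 + 304000) = 129000 N/m. In parallel with k₃: k_eq = 129000 + 101000 = 230000 N/m.
ω_n = √(k_eq/m) = √(230000/15.3) = 122.6 rad/s.
Critical damping c_c = 2√(k_eq·m) = 2√(230000 × 15.3) = 3752 N·s/m, so ζ = c/c_c = 1770/3752 = 0.4718.
ω_d = ω_n√(1 − ζ²) = 122.6 × √(1 − 0.223) = 108.1 rad/s.

108 rad/s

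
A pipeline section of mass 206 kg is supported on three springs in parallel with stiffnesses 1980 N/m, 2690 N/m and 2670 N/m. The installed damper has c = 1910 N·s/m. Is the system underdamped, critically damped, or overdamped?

underdamped

Parallel springs add: k_eq = 1980 + 2690 + 2670 = 7340 N/m.
c_c = 2√(k_eq·m) = 2459 N·s/m; ζ = c/c_c = 1910/2459 = 0.777.
Since ζ < 1 the system is underdamped.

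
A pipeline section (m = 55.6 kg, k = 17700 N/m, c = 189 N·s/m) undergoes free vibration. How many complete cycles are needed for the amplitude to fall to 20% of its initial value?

3 cycles

ζ = c/(2√(km)) = 189/(2√(17700 × 55.6)) = 189/1984 = 0.09526.
Logarithmic decrement δ = 2πζ/√(1 − ζ²) = 2π × 0.09526/√(1 − 0.00907) = 0.6013.
x_n/x₀ = e^(−nδ) ≤ 0.2; take ln: n ≥ ln(1/0.2)/δ = 1.609/0.6013 = 2.677.
So 3 complete cycles are required.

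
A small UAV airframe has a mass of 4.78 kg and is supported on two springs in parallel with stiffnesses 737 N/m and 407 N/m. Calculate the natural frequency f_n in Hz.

Parallel springs add: k_eq = 737 + 407 = 1144 N/m.
ω_n = √(k_eq/m) = √(1144/4.78) = √239.3 = 15.47 rad/s.
f_n = ω_n/(2π) = 15.47/6.283 = 2.462 Hz.

2.46 Hz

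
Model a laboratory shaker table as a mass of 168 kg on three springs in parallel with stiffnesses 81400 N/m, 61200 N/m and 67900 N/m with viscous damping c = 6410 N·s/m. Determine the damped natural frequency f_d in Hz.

4.75 Hz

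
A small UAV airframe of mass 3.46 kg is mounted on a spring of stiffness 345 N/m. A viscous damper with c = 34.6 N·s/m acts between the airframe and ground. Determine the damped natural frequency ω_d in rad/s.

8.64 rad/s

ω_n = √(k/m) = √(345.0/3.46) = 9.986 rad/s.
Critical damping c_c = 2√(k·m) = 2√(345.0 × 3.46) = 69.10 N·s/m, so ζ = c/c_c = 34.6/69.10 = 0.5007.
ω_d = ω_n√(1 − ζ²) = 9.986 × √(1 − 0.251) = 8.644 rad/s.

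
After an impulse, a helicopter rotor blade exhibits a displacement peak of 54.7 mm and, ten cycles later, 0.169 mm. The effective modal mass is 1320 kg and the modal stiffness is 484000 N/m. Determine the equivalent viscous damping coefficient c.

Logarithmic decrement δ = (1/n)·ln(x₀/x_n) = (1/10)·ln(54.7/0.169) = (1/10)·ln(323.7) = 0.5780.
ζ = δ/√(4π² + δ²) = 0.5780/√(39.48 + 0.334) = 0.5780/6.310 = 0.09160.
c = ζ · 2√(km) = 0.09160 × 2√(484000 × 1320) = 0.09160 × 50550 = 4631 N·s/m.

4630 N·s/m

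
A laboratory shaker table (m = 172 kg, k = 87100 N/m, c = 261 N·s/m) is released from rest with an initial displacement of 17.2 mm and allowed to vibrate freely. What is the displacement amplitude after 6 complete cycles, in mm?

ζ = c/(2√(km)) = 261/(2√(87100 × 172)) = 261/7741 = 0.03372.
Logarithmic decrement δ = 2πζ/√(1 − ζ²) = 2π × 0.03372/√(1 − 0.00114) = 0.2120.
After n cycles, x_n/x₀ = e^(−nδ), so x_6 = 17.2 × e^(−6 × 0.2120) = 17.2 × 0.2803 = 4.822 mm.

4.82 mm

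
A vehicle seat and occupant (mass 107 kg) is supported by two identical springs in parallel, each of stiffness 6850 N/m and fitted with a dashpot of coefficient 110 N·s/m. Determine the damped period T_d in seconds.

0.556 s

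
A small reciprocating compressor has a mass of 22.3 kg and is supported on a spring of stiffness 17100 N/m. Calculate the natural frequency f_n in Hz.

ω_n = √(k/m) = √(17100/22.3) = √766.8 = 27.69 rad/s.
f_n = ω_n/(2π) = 27.69/6.283 = 4.407 Hz.

4.41 Hz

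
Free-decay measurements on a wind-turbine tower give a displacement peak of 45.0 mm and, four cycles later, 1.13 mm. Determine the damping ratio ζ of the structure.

0.145

Logarithmic decrement δ = (1/n)·ln(x₀/x_n) = (1/4)·ln(45.0/1.13) = (1/4)·ln(39.82) = 0.9211.
ζ = δ/√(4π² + δ²) = 0.9211/√(39.48 + 0.848) = 0.9211/6.350 = 0.1450.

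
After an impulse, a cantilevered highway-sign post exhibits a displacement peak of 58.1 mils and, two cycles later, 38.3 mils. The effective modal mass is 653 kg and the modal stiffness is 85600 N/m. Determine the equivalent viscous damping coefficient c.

496 N·s/m

Logarithmic decrement δ = (1/n)·ln(x₀/x_n) = (1/2)·ln(58.1/38.3) = (1/2)·ln(1.517) = 0.2084.
ζ = δ/√(4π² + δ²) = 0.2084/√(39.48 + 0.0434) = 0.2084/6.287 = 0.03314.
c = ζ · 2√(km) = 0.03314 × 2√(85600 × 653) = 0.03314 × 14950 = 495.6 N·s/m.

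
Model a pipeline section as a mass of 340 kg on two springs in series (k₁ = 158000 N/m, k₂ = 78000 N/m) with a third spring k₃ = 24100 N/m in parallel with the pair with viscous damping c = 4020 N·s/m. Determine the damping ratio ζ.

0.395

Series pair: k_s = k₁k₂/(k₁+k₂) = (158000)(78000)/(158000 + 78000) = 52220 N/m. In parallel with k₃: k_eq = 52220 + 24100 = 76320 N/m.
ω_n = √(k_eq/m) = √(76320/340) = 14.98 rad/s.
Critical damping c_c = 2√(k_eq·m) = 2√(76320 × 340) = 10190 N·s/m, so ζ = c/c_c = 4020/10190 = 0.3946.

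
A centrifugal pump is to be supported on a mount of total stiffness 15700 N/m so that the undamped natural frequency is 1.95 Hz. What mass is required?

ω_n = 2πf_n = 2π × 1.95 = 12.25 rad/s.
m = k/ω_n² = 15700/12.25² = 15700/150.1 = 104.6 kg.

105 kg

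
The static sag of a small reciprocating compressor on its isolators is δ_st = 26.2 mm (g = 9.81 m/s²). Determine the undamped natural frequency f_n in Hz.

ω_n = √(g/δ_st) = √(9.81/0.0262) = √374.4 = 19.35 rad/s.
f_n = ω_n/(2π) = 19.35/6.283 = 3.080 Hz.

3.08 Hz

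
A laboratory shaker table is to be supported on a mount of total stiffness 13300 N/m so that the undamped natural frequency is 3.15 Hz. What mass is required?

34.0 kg

ω_n = 2πf_n = 2π × 3.15 = 19.79 rad/s.
m = k/ω_n² = 13300/19.79² = 13300/391.7 = 33.95 kg.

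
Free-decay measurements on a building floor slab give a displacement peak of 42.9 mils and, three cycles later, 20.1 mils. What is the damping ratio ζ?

0.0402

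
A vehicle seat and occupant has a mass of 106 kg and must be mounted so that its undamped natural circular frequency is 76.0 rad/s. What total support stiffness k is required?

612000 N/m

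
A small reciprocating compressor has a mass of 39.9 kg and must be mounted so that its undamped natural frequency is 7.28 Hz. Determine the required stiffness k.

ω_n = 2πf_n = 2π × 7.28 = 45.74 rad/s.
k = m·ω_n² = 39.9 × 45.74² = 39.9 × 2092 = 83480 N/m.

83500 N/m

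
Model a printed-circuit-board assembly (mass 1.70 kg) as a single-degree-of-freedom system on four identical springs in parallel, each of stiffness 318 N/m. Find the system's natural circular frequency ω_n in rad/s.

Parallel springs add: k_eq = 4 × 318 = 1272 N/m.
ω_n = √(k_eq/m) = √(1272/1.70) = √748.2 = 27.35 rad/s.

27.4 rad/s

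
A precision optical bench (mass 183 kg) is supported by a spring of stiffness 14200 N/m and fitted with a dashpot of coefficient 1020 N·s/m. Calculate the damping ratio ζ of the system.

0.316

ω_n = √(k/m) = √(14200/183) = 8.809 rad/s.
Critical damping c_c = 2√(k·m) = 2√(14200 × 183) = 3224 N·s/m, so ζ = c/c_c = 1020/3224 = 0.3164.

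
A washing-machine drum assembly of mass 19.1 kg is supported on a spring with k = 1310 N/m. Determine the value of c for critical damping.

316 N·s/m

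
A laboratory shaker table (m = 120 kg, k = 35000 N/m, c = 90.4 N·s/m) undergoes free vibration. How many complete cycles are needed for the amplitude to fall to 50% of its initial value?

ζ = c/(2√(km)) = 90.4/(2√(35000 × 120)) = 90.4/4099 = 0.02206.
Logarithmic decrement δ = 2πζ/√(1 − ζ²) = 2π × 0.02206/√(1 − 0.000486) = 0.1386.
x_n/x₀ = e^(−nδ) ≤ 0.5; take ln: n ≥ ln(1/0.5)/δ = 0.6931/0.1386 = 5.001.
So 6 complete cycles are required.

6 cycles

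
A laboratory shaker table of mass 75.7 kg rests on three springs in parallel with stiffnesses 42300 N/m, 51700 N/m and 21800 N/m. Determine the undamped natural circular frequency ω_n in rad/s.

39.1 rad/s

Parallel springs add: k_eq = 42300 + 51700 + 21800 = 115800 N/m.
ω_n = √(k_eq/m) = √(115800/75.7) = √1530 = 39.11 rad/s.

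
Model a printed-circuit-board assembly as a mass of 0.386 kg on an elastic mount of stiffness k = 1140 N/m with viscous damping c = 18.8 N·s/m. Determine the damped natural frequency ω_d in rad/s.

ω_n = √(k/m) = √(1140/0.386) = 54.34 rad/s.
Critical damping c_c = 2√(k·m) = 2√(1140 × 0.386) = 41.95 N·s/m, so ζ = c/c_c = 18.8/41.95 = 0.4481.
ω_d = ω_n√(1 − ζ²) = 54.34 × √(1 − 0.201) = 48.58 rad/s.

48.6 rad/s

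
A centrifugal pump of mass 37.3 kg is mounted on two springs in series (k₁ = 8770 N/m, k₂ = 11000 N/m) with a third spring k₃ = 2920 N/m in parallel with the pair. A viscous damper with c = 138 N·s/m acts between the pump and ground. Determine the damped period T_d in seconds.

Series pair: k_s = k₁k₂/(k₁+k₂) = (8770)(11000)/(8770 + 11000) = 4880 N/m. In parallel with k₃: k_eq = 4880 + 2920 = 7800 N/m.
ω_n = √(k_eq/m) = √(7800/37.3) = 14.46 rad/s.
Critical damping c_c = 2√(k_eq·m) = 2√(7800 × 37.3) = 1079 N·s/m, so ζ = c/c_c = 138/1079 = 0.1279.
ω_d = ω_n√(1 − ζ²) = 14.46 × √(1 − 0.0164) = 14.34 rad/s.
T_d = 2π/ω_d = 0.4381 s.

0.438 s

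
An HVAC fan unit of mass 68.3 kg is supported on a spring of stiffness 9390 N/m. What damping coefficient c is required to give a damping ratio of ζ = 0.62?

c_c = 2√(k·m) = 2√(9390 × 68.3) = 1602 N·s/m.
c = ζ·c_c = 0.62 × 1602 = 993.0 N·s/m.

993 N·s/m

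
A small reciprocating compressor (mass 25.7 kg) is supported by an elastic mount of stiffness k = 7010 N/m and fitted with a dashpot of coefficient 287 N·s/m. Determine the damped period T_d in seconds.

0.404 s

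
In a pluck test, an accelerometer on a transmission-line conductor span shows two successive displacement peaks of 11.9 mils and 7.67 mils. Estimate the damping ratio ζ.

Logarithmic decrement δ = (1/n)·ln(x₀/x_n) = (1/1)·ln(11.9/7.67) = (1/1)·ln(1.551) = 0.4392.
ζ = δ/√(4π² + δ²) = 0.4392/√(39.48 + 0.193) = 0.4392/6.299 = 0.06973.

0.0697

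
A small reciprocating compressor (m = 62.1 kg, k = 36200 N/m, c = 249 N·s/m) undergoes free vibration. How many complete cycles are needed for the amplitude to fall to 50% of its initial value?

2 cycles

ζ = c/(2√(km)) = 249/(2√(36200 × 62.1)) = 249/2999 = 0.08304.
Logarithmic decrement δ = 2πζ/√(1 − ζ²) = 2π × 0.08304/√(1 − 0.00690) = 0.5235.
x_n/x₀ = e^(−nδ) ≤ 0.5; take ln: n ≥ ln(1/0.5)/δ = 0.6931/0.5235 = 1.324.
So 2 complete cycles are required.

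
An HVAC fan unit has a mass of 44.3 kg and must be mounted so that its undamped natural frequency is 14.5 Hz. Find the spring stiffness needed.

368000 N/m

ω_n = 2πf_n = 2π × 14.5 = 91.11 rad/s.
k = m·ω_n² = 44.3 × 91.11² = 44.3 × 8300 = 367700 N/m.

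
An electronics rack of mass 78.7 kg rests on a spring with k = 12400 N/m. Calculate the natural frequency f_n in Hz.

2.00 Hz

ω_n = √(k/m) = √(12400/78.7) = √157.6 = 12.55 rad/s.
f_n = ω_n/(2π) = 12.55/6.283 = 1.998 Hz.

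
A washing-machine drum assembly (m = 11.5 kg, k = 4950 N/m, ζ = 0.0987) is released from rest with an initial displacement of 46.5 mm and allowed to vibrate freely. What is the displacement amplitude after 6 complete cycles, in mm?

Logarithmic decrement δ = 2πζ/√(1 − ζ²) = 2π × 0.09870/√(1 − 0.00974) = 0.6232.
After n cycles, x_n/x₀ = e^(−nδ), so x_6 = 46.5 × e^(−6 × 0.6232) = 46.5 × 0.02377 = 1.105 mm.

1.11 mm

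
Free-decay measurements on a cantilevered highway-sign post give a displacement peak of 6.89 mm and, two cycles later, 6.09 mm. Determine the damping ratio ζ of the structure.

Logarithmic decrement δ = (1/n)·ln(x₀/x_n) = (1/2)·ln(6.89/6.09) = (1/2)·ln(1.131) = 0.06171.
ζ = δ/√(4π² + δ²) = 0.06171/√(39.48 + 0.00381) = 0.06171/6.283 = 0.009821.

0.00982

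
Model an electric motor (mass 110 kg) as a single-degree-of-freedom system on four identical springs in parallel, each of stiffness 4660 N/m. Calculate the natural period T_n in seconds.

Parallel springs add: k_eq = 4 × 4660 = 18640 N/m.
ω_n = √(k_eq/m) = √(18640/110) = √169.5 = 13.02 rad/s.
T_n = 2π/ω_n = 6.283/13.02 = 0.4827 s.

0.483 s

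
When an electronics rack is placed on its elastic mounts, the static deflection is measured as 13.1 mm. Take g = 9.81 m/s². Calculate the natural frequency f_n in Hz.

ω_n = √(g/δ_st) = √(9.81/0.0131) = √748.9 = 27.37 rad/s.
f_n = ω_n/(2π) = 27.37/6.283 = 4.355 Hz.

4.36 Hz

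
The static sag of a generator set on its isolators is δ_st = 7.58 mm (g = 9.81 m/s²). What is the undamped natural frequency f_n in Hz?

ω_n = √(g/δ_st) = √(9.81/0.00758) = √1294 = 35.97 rad/s.
f_n = ω_n/(2π) = 35.97/6.283 = 5.726 Hz.

5.73 Hz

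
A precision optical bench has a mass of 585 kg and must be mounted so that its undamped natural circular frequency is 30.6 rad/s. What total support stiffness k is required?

548000 N/m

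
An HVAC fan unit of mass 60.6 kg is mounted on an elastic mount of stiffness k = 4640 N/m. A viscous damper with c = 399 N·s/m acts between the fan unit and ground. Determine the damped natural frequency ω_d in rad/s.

8.11 rad/s

ω_n = √(k/m) = √(4640/60.6) = 8.750 rad/s.
Critical damping c_c = 2√(k·m) = 2√(4640 × 60.6) = 1061 N·s/m, so ζ = c/c_c = 399/1061 = 0.3762.
ω_d = ω_n√(1 − ζ²) = 8.750 × √(1 − 0.142) = 8.107 rad/s.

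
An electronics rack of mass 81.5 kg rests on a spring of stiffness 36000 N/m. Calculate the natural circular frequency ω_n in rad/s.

21.0 rad/s

ω_n = √(k/m) = √(36000/81.5) = √441.7 = 21.02 rad/s.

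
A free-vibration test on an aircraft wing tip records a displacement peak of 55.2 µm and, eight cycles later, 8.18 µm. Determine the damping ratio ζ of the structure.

0.0380

Logarithmic decrement δ = (1/n)·ln(x₀/x_n) = (1/8)·ln(55.2/8.18) = (1/8)·ln(6.748) = 0.2387.
ζ = δ/√(4π² + δ²) = 0.2387/√(39.48 + 0.0570) = 0.2387/6.288 = 0.03796.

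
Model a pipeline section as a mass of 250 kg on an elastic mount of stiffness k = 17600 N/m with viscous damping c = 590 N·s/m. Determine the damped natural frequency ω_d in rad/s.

8.31 rad/s

ω_n = √(k/m) = √(17600/250) = 8.390 rad/s.
Critical damping c_c = 2√(k·m) = 2√(17600 × 250) = 4195 N·s/m, so ζ = c/c_c = 590/4195 = 0.1406.
ω_d = ω_n√(1 − ζ²) = 8.390 × √(1 − 0.0198) = 8.307 rad/s.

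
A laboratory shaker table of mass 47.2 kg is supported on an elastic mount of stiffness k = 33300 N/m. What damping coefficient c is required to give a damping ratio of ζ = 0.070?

176 N·s/m

c_c = 2√(k·m) = 2√(33300 × 47.2) = 2507 N·s/m.
c = ζ·c_c = 0.070 × 2507 = 175.5 N·s/m.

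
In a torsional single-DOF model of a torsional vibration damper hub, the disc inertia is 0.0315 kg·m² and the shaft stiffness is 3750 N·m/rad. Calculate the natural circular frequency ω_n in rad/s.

ω_n = √(k_t/J) = √(3750/0.0315) = √119000 = 345.0 rad/s.

345 rad/s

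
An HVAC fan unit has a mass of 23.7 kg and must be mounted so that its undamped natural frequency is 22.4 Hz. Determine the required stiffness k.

469000 N/m

ω_n = 2πf_n = 2π × 22.4 = 140.7 rad/s.
k = m·ω_n² = 23.7 × 140.7² = 23.7 × 19810 = 469500 N/m.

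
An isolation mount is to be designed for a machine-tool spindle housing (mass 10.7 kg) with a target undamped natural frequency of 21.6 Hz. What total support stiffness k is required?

197000 N/m

ω_n = 2πf_n = 2π × 21.6 = 135.7 rad/s.
k = m·ω_n² = 10.7 × 135.7² = 10.7 × 18420 = 197100 N/m.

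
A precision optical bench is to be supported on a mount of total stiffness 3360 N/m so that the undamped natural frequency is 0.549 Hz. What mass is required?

282 kg

ω_n = 2πf_n = 2π × 0.549 = 3.449 rad/s.
m = k/ω_n² = 3360/3.449² = 3360/11.90 = 282.4 kg.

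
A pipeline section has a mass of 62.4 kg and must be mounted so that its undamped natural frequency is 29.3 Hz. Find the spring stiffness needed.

ω_n = 2πf_n = 2π × 29.3 = 184.1 rad/s.
k = m·ω_n² = 62.4 × 184.1² = 62.4 × 33890 = 2115000 N/m.

2110000 N/m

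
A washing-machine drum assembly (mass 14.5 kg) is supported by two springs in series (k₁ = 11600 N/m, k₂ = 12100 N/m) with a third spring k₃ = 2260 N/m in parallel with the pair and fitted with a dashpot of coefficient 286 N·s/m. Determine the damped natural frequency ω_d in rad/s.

21.6 rad/s

Series pair: k_s = k₁k₂/(k₁+k₂) = (11600)(12100)/(11600 + 12100) = 5922 N/m. In parallel with k₃: k_eq = 5922 + 2260 = 8182 N/m.
ω_n = √(k_eq/m) = √(8182/14.5) = 23.76 rad/s.
Critical damping c_c = 2√(k_eq·m) = 2√(8182 × 14.5) = 688.9 N·s/m, so ζ = c/c_c = 286/688.9 = 0.4152.
ω_d = ω_n√(1 − ζ²) = 23.76 × √(1 − 0.172) = 21.61 rad/s.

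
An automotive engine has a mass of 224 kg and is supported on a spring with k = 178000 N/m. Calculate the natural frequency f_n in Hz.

ω_n = √(k/m) = √(178000/224) = √794.6 = 28.19 rad/s.
f_n = ω_n/(2π) = 28.19/6.283 = 4.486 Hz.

4.49 Hz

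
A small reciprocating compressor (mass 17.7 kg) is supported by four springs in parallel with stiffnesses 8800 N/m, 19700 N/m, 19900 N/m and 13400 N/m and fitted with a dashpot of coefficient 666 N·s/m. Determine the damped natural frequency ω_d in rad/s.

56.0 rad/s

Parallel springs add: k_eq = 8800 + 19700 + 19900 + 13400 = 61800 N/m.
ω_n = √(k_eq/m) = √(61800/17.7) = 59.09 rad/s.
Critical damping c_c = 2√(k_eq·m) = 2√(61800 × 17.7) = 2092 N·s/m, so ζ = c/c_c = 666/2092 = 0.3184.
ω_d = ω_n√(1 − ζ²) = 59.09 × √(1 − 0.101) = 56.01 rad/s.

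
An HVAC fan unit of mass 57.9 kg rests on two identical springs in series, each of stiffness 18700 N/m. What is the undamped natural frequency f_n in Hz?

2.02 Hz

Series springs: 1/k_eq = 2/18700, so k_eq = 18700/2 = 9350 N/m.
ω_n = √(k_eq/m) = √(9350/57.9) = √161.5 = 12.71 rad/s.
f_n = ω_n/(2π) = 12.71/6.283 = 2.022 Hz.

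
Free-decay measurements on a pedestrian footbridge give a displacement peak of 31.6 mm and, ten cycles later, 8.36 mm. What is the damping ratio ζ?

0.0212

Logarithmic decrement δ = (1/n)·ln(x₀/x_n) = (1/10)·ln(31.6/8.36) = (1/10)·ln(3.780) = 0.1330.
ζ = δ/√(4π² + δ²) = 0.1330/√(39.48 + 0.0177) = 0.1330/6.285 = 0.02116.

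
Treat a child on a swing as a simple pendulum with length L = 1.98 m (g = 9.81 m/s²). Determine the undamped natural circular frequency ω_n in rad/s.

For a simple pendulum ω_n = √(g/L) = √(9.81/1.98) = √4.955 = 2.226 rad/s.

2.23 rad/s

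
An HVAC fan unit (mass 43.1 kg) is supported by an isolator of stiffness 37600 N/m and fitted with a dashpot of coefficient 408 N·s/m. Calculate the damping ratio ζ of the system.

ω_n = √(k/m) = √(37600/43.1) = 29.54 rad/s.
Critical damping c_c = 2√(k·m) = 2√(37600 × 43.1) = 2546 N·s/m, so ζ = c/c_c = 408/2546 = 0.1602.

0.160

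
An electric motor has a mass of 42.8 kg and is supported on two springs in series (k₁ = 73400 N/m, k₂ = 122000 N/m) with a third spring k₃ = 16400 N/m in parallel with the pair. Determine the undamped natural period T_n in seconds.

0.165 s

Series pair: k_s = k₁k₂/(k₁+k₂) = (73400)(122000)/(73400 + 122000) = 45830 N/m. In parallel with k₃: k_eq = 45830 + 16400 = 62230 N/m.
ω_n = √(k_eq/m) = √(62230/42.8) = √1454 = 38.13 rad/s.
T_n = 2π/ω_n = 6.283/38.13 = 0.1648 s.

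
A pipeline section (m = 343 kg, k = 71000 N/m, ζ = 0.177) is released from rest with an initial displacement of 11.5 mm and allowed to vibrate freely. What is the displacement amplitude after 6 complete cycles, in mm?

0.0131 mm

Logarithmic decrement δ = 2πζ/√(1 − ζ²) = 2π × 0.1770/√(1 − 0.0313) = 1.130.
After n cycles, x_n/x₀ = e^(−nδ), so x_6 = 11.5 × e^(−6 × 1.130) = 11.5 × 0.001137 = 0.01307 mm.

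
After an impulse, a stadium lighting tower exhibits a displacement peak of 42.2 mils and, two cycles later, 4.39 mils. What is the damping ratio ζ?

0.177

Logarithmic decrement δ = (1/n)·ln(x₀/x_n) = (1/2)·ln(42.2/4.39) = (1/2)·ln(9.613) = 1.132.
ζ = δ/√(4π² + δ²) = 1.132/√(39.48 + 1.28) = 1.132/6.384 = 0.1772.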